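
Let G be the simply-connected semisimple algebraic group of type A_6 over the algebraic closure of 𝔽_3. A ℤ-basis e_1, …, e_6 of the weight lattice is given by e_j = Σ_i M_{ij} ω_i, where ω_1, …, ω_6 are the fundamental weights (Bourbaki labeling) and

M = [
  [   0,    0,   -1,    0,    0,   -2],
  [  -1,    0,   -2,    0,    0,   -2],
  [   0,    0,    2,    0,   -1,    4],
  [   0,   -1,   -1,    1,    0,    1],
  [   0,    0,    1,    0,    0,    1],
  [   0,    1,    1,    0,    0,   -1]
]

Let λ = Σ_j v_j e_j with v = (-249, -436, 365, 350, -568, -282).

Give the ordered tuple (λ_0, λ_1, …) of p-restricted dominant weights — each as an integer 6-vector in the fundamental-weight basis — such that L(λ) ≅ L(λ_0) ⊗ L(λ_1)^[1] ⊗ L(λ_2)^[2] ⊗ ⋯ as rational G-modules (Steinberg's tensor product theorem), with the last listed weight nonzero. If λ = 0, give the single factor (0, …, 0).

Compute c_i = Σ_j M_{ij} v_j with v = (-249, -436, 365, 350, -568, -282):
  c_1 = (0)·(-249) + (0)·(-436) + (-1)·(365) + (0)·(350) + (0)·(-568) + (-2)·(-282) = 199
  c_2 = (-1)·(-249) + (0)·(-436) + (-2)·(365) + (0)·(350) + (0)·(-568) + (-2)·(-282) = 83
  c_3 = (0)·(-249) + (0)·(-436) + (2)·(365) + (0)·(350) + (-1)·(-568) + (4)·(-282) = 170
  c_4 = (0)·(-249) + (-1)·(-436) + (-1)·(365) + (1)·(350) + (0)·(-568) + (1)·(-282) = 139
  c_5 = (0)·(-249) + (0)·(-436) + (1)·(365) + (0)·(350) + (0)·(-568) + (1)·(-282) = 83
  c_6 = (0)·(-249) + (1)·(-436) + (1)·(365) + (0)·(350) + (0)·(-568) + (-1)·(-282) = 211
Base-3 expansion of each c_i:
  c_1 = 199 = 1·3^0 + 0·3^1 + 1·3^2 + 1·3^3 + 2·3^4
  c_2 = 83 = 2·3^0 + 0·3^1 + 0·3^2 + 0·3^3 + 1·3^4
  c_3 = 170 = 2·3^0 + 2·3^1 + 0·3^2 + 0·3^3 + 2·3^4
  c_4 = 139 = 1·3^0 + 1·3^1 + 0·3^2 + 2·3^3 + 1·3^4
  c_5 = 83 = 2·3^0 + 0·3^1 + 0·3^2 + 0·3^3 + 1·3^4
  c_6 = 211 = 1·3^0 + 1·3^1 + 2·3^2 + 1·3^3 + 2·3^4
λ_0 = (1, 2, 2, 1, 2, 1)
λ_1 = (0, 0, 2, 1, 0, 1)
λ_2 = (1, 0, 0, 0, 0, 2)
λ_3 = (1, 0, 0, 2, 0, 1)
λ_4 = (2, 1, 2, 1, 1, 2)

((1, 2, 2, 1, 2, 1), (0, 0, 2, 1, 0, 1), (1, 0, 0, 0, 0, 2), (1, 0, 0, 2, 0, 1), (2, 1, 2, 1, 1, 2))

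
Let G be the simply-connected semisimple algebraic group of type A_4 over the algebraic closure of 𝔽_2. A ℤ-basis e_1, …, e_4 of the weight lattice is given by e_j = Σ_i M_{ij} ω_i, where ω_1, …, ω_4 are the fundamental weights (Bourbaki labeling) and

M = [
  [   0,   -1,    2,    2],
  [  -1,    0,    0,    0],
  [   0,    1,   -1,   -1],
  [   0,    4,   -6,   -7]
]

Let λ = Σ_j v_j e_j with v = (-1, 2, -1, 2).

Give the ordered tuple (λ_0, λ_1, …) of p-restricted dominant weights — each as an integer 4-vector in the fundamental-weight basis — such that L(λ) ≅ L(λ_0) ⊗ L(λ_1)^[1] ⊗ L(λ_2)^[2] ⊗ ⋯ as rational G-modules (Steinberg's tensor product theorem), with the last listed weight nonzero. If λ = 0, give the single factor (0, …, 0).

Compute c_i = Σ_j M_{ij} v_j with v = (-1, 2, -1, 2):
  c_1 = (0)·(-1) + (-1)·(2) + (2)·(-1) + 2·2 = 0
  c_2 = (-1)·(-1) + 0·2 + (0)·(-1) + 0·2 = 1
  c_3 = (0)·(-1) + 1·2 + (-1)·(-1) + (-1)·(2) = 1
  c_4 = (0)·(-1) + 4·2 + (-6)·(-1) + (-7)·(2) = 0
Base-2 expansion of each c_i:
  c_1 = 0
  c_2 = 1 = 1·2^0
  c_3 = 1 = 1·2^0
  c_4 = 0
Factor λ_0 = (0, 1, 1, 0)

((0, 1, 1, 0),)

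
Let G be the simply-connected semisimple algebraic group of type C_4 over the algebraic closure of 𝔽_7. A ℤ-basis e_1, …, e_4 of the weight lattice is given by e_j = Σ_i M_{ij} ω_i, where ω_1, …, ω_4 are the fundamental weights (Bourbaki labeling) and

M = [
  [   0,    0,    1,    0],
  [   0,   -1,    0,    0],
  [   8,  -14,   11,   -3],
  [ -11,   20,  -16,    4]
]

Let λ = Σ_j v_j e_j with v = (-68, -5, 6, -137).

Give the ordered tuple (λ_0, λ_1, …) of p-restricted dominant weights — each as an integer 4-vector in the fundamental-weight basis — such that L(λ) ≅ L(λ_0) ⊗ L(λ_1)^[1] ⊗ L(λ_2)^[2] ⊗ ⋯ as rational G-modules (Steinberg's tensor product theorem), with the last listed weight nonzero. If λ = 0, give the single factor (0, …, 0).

Converting to the ω-basis (c_i = row i of M dotted with v = (-68, -5, 6, -137)):
  c_1 = 0*-68 + 0*-5 + 1*6 + 0*-137 = 6
  c_2 = 0*-68 + -1*-5 + 0*6 + 0*-137 = 5
  c_3 = 8*-68 + -14*-5 + 11*6 + -3*-137 = 3
  c_4 = -11*-68 + 20*-5 + -16*6 + 4*-137 = 4
Base-7 expansion of each c_i:
  c_1 = 6 = 6·7^0
  c_2 = 5 = 5·7^0
  c_3 = 3 = 3·7^0
  c_4 = 4 = 4·7^0
λ_0 = (6, 5, 3, 4)

((6, 5, 3, 4),)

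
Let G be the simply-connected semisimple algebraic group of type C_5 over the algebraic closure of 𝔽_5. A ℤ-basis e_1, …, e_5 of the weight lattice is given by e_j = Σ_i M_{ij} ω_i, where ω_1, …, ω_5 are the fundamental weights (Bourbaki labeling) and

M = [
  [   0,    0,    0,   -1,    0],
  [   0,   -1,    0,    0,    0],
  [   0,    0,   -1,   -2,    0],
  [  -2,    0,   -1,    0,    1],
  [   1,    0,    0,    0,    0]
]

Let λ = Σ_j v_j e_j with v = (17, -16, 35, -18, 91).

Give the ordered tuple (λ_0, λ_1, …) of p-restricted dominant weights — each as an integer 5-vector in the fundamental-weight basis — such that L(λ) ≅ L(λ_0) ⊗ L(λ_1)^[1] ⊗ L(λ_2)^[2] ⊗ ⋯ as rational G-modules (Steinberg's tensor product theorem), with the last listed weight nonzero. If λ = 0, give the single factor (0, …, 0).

((3, 1, 1, 2, 2), (3, 3, 0, 4, 3))

ω-coordinates c = M·v, v = (17, -16, 35, -18, 91):
  c_1 = 0·17 + (0)·(-16) + 0·35 + (-1)·(-18) + 0·91 = 18
  c_2 = 0·17 + (-1)·(-16) + 0·35 + (0)·(-18) + 0·91 = 16
  c_3 = 0·17 + (0)·(-16) + (-1)·(35) + (-2)·(-18) + 0·91 = 1
  c_4 = (-2)·(17) + (0)·(-16) + (-1)·(35) + (0)·(-18) + 1·91 = 22
  c_5 = 1·17 + (0)·(-16) + 0·35 + (0)·(-18) + 0·91 = 17
Base-5 expansion of each c_i:
  c_1 = 18 = 3·5^0 + 3·5^1
  c_2 = 16 = 1·5^0 + 3·5^1
  c_3 = 1 = 1·5^0
  c_4 = 22 = 2·5^0 + 4·5^1
  c_5 = 17 = 2·5^0 + 3·5^1
p-restricted factor λ_0 = (3, 1, 1, 2, 2)
p-restricted factor λ_1 = (3, 3, 0, 4, 3)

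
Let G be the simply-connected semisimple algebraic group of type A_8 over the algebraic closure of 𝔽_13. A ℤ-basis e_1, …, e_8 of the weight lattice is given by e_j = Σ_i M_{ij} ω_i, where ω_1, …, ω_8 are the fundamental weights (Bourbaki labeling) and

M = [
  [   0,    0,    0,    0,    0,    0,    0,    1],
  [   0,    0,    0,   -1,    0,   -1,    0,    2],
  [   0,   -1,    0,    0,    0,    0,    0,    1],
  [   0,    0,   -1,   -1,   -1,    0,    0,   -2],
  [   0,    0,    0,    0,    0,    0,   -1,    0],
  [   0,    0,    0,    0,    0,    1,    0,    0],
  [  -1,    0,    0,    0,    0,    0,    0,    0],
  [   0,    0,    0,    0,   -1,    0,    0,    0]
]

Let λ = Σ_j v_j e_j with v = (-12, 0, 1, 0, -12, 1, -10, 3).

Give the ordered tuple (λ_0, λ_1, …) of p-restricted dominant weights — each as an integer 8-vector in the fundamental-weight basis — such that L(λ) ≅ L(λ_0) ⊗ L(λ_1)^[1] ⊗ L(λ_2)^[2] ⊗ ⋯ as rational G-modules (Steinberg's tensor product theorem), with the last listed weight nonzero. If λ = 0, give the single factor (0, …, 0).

((3, 5, 3, 5, 10, 1, 12, 12),)

Change of basis e → ω: c = M·v where v = (-12, 0, 1, 0, -12, 1, -10, 3):
  c_1 = 0*-12 + 0*0 + 0*1 + 0*0 + 0*-12 + 0*1 + 0*-10 + 1*3 = 3
  c_2 = 0*-12 + 0*0 + 0*1 + -1*0 + 0*-12 + -1*1 + 0*-10 + 2*3 = 5
  c_3 = 0*-12 + -1*0 + 0*1 + 0*0 + 0*-12 + 0*1 + 0*-10 + 1*3 = 3
  c_4 = 0*-12 + 0*0 + -1*1 + -1*0 + -1*-12 + 0*1 + 0*-10 + -2*3 = 5
  c_5 = 0*-12 + 0*0 + 0*1 + 0*0 + 0*-12 + 0*1 + -1*-10 + 0*3 = 10
  c_6 = 0*-12 + 0*0 + 0*1 + 0*0 + 0*-12 + 1*1 + 0*-10 + 0*3 = 1
  c_7 = -1*-12 + 0*0 + 0*1 + 0*0 + 0*-12 + 0*1 + 0*-10 + 0*3 = 12
  c_8 = 0*-12 + 0*0 + 0*1 + 0*0 + -1*-12 + 0*1 + 0*-10 + 0*3 = 12
Writing each c_i in base p = 13:
  c_1 = 3 = 3·13^0
  c_2 = 5 = 5·13^0
  c_3 = 3 = 3·13^0
  c_4 = 5 = 5·13^0
  c_5 = 10 = 10·13^0
  c_6 = 1 = 1·13^0
  c_7 = 12 = 12·13^0
  c_8 = 12 = 12·13^0
Factor λ_0 = (3, 5, 3, 5, 10, 1, 12, 12)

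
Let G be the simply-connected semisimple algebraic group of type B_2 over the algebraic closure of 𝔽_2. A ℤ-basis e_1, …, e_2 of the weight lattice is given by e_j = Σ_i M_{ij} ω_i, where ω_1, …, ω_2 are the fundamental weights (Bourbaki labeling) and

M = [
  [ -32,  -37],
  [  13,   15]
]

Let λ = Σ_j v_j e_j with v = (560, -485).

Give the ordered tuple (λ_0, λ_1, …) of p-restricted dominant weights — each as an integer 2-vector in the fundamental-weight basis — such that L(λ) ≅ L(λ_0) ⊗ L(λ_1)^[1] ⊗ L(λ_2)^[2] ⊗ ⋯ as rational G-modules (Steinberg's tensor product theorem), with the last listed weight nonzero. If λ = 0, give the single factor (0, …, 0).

In the fundamental-weight basis, λ has coordinates c = M·v (v = (560, -485)):
  c_1 = (-32)·(560) + (-37)·(-485) = 25
  c_2 = (13)·(560) + (15)·(-485) = 5
Writing each c_i in base p = 2:
  c_1 = 25 = 1·2^0 + 0·2^1 + 0·2^2 + 1·2^3 + 1·2^4
  c_2 = 5 = 1·2^0 + 0·2^1 + 1·2^2
λ_0 = (1, 1)
λ_1 = (0, 0)
λ_2 = (0, 1)
λ_3 = (1, 0)
λ_4 = (1, 0)

((1, 1), (0, 0), (0, 1), (1, 0), (1, 0))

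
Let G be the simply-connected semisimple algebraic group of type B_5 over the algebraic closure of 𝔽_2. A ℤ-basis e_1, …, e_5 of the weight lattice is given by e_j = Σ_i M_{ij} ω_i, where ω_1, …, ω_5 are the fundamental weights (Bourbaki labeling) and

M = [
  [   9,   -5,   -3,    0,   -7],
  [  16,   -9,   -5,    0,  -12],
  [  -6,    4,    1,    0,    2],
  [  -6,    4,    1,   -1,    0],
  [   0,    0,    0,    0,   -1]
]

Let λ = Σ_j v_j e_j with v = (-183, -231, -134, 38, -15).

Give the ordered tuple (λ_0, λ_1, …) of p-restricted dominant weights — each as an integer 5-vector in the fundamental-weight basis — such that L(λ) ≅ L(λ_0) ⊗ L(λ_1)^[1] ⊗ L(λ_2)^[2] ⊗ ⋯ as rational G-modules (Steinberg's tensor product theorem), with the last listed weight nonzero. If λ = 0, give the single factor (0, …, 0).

((1, 1, 0, 0, 1), (1, 0, 1, 1, 1), (1, 0, 0, 0, 1), (1, 0, 1, 0, 1))

Change of basis e → ω: c = M·v where v = (-183, -231, -134, 38, -15):
  c_1 = 9*-183 + -5*-231 + -3*-134 + 0*38 + -7*-15 = 15
  c_2 = 16*-183 + -9*-231 + -5*-134 + 0*38 + -12*-15 = 1
  c_3 = -6*-183 + 4*-231 + 1*-134 + 0*38 + 2*-15 = 10
  c_4 = -6*-183 + 4*-231 + 1*-134 + -1*38 + 0*-15 = 2
  c_5 = 0*-183 + 0*-231 + 0*-134 + 0*38 + -1*-15 = 15
Expand coordinatewise in base 2:
  c_1 = 15 = 1·2^0 + 1·2^1 + 1·2^2 + 1·2^3
  c_2 = 1 = 1·2^0
  c_3 = 10 = 0·2^0 + 1·2^1 + 0·2^2 + 1·2^3
  c_4 = 2 = 0·2^0 + 1·2^1
  c_5 = 15 = 1·2^0 + 1·2^1 + 1·2^2 + 1·2^3
λ_0 = (1, 1, 0, 0, 1)
λ_1 = (1, 0, 1, 1, 1)
λ_2 = (1, 0, 0, 0, 1)
λ_3 = (1, 0, 1, 0, 1)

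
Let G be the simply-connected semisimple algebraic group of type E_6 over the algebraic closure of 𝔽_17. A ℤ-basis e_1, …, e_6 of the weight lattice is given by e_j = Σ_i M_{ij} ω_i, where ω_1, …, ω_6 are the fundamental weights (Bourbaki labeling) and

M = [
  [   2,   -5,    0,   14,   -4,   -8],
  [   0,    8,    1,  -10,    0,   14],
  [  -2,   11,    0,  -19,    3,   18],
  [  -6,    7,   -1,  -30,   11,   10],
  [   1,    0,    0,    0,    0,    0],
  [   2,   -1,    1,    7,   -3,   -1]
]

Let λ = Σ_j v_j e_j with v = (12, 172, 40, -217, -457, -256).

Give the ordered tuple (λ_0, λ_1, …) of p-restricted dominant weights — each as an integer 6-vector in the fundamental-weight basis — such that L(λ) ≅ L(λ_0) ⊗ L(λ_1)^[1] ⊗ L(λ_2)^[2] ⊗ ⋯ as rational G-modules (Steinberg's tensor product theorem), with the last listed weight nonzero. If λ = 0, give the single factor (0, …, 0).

((2, 2, 12, 15, 12, 0),)

Change of basis e → ω: c = M·v where v = (12, 172, 40, -217, -457, -256):
  c_1 = 2*12 + -5*172 + 0*40 + 14*-217 + -4*-457 + -8*-256 = 2
  c_2 = 0*12 + 8*172 + 1*40 + -10*-217 + 0*-457 + 14*-256 = 2
  c_3 = -2*12 + 11*172 + 0*40 + -19*-217 + 3*-457 + 18*-256 = 12
  c_4 = -6*12 + 7*172 + -1*40 + -30*-217 + 11*-457 + 10*-256 = 15
  c_5 = 1*12 + 0*172 + 0*40 + 0*-217 + 0*-457 + 0*-256 = 12
  c_6 = 2*12 + -1*172 + 1*40 + 7*-217 + -3*-457 + -1*-256 = 0
Writing each c_i in base p = 17:
  c_1 = 2 = 2·17^0
  c_2 = 2 = 2·17^0
  c_3 = 12 = 12·17^0
  c_4 = 15 = 15·17^0
  c_5 = 12 = 12·17^0
  c_6 = 0
λ_0 = (2, 2, 12, 15, 12, 0)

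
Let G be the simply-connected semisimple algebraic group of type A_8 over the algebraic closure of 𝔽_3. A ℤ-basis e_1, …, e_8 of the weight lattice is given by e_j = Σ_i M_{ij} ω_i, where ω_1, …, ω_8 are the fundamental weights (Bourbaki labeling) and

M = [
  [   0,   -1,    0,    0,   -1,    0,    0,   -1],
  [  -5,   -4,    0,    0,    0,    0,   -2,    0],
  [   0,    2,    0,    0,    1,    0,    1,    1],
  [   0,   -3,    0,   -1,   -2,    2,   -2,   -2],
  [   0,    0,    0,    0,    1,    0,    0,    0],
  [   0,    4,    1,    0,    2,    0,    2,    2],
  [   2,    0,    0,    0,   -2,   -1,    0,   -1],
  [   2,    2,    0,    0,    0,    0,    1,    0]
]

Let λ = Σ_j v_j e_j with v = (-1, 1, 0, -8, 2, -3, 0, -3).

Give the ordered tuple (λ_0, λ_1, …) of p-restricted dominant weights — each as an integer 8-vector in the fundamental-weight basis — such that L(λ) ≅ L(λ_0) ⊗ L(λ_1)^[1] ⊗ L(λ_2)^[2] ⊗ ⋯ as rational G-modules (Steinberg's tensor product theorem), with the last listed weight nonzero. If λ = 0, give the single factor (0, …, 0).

Compute c_i = Σ_j M_{ij} v_j with v = (-1, 1, 0, -8, 2, -3, 0, -3):
  c_1 = (0)·(-1) + (-1)·(1) + (0)·(0) + (0)·(-8) + (-1)·(2) + (0)·(-3) + (0)·(0) + (-1)·(-3) = 0
  c_2 = (-5)·(-1) + (-4)·(1) + (0)·(0) + (0)·(-8) + (0)·(2) + (0)·(-3) + (-2)·(0) + (0)·(-3) = 1
  c_3 = (0)·(-1) + (2)·(1) + (0)·(0) + (0)·(-8) + (1)·(2) + (0)·(-3) + (1)·(0) + (1)·(-3) = 1
  c_4 = (0)·(-1) + (-3)·(1) + (0)·(0) + (-1)·(-8) + (-2)·(2) + (2)·(-3) + (-2)·(0) + (-2)·(-3) = 1
  c_5 = (0)·(-1) + (0)·(1) + (0)·(0) + (0)·(-8) + (1)·(2) + (0)·(-3) + (0)·(0) + (0)·(-3) = 2
  c_6 = (0)·(-1) + (4)·(1) + (1)·(0) + (0)·(-8) + (2)·(2) + (0)·(-3) + (2)·(0) + (2)·(-3) = 2
  c_7 = (2)·(-1) + (0)·(1) + (0)·(0) + (0)·(-8) + (-2)·(2) + (-1)·(-3) + (0)·(0) + (-1)·(-3) = 0
  c_8 = (2)·(-1) + (2)·(1) + (0)·(0) + (0)·(-8) + (0)·(2) + (0)·(-3) + (1)·(0) + (0)·(-3) = 0
Base-3 expansion of each c_i:
  c_1 = 0
  c_2 = 1 = 1·3^0
  c_3 = 1 = 1·3^0
  c_4 = 1 = 1·3^0
  c_5 = 2 = 2·3^0
  c_6 = 2 = 2·3^0
  c_7 = 0
  c_8 = 0
λ_0 = (0, 1, 1, 1, 2, 2, 0, 0)

((0, 1, 1, 1, 2, 2, 0, 0),)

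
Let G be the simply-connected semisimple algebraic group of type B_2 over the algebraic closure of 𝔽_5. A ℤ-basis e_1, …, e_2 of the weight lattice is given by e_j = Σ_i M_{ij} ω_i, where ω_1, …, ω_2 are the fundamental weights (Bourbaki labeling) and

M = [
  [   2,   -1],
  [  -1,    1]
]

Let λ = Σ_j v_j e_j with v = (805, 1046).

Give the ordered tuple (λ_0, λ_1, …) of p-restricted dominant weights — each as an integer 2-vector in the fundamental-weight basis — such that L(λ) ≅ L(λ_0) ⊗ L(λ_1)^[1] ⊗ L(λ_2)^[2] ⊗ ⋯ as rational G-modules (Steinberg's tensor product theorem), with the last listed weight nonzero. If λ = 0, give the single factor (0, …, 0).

Change of basis e → ω: c = M·v where v = (805, 1046):
  c_1 = (2)·(805) + (-1)·(1046) = 564
  c_2 = (-1)·(805) + (1)·(1046) = 241
Writing each c_i in base p = 5:
  c_1 = 564 = 4·5^0 + 2·5^1 + 2·5^2 + 4·5^3
  c_2 = 241 = 1·5^0 + 3·5^1 + 4·5^2 + 1·5^3
λ_0 = (4, 1)
λ_1 = (2, 3)
λ_2 = (2, 4)
λ_3 = (4, 1)

((4, 1), (2, 3), (2, 4), (4, 1))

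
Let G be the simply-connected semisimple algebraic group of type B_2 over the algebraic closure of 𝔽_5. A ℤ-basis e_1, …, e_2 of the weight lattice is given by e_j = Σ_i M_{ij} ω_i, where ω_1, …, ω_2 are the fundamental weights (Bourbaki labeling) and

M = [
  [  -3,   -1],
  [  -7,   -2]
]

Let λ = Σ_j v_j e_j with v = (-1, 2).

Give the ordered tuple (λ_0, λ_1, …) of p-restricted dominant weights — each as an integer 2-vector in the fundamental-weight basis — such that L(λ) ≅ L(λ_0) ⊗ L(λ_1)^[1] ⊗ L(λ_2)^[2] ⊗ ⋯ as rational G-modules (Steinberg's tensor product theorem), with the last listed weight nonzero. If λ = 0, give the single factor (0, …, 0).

Change of basis e → ω: c = M·v where v = (-1, 2):
  c_1 = -3*-1 + -1*2 = 1
  c_2 = -7*-1 + -2*2 = 3
Expand coordinatewise in base 5:
  c_1 = 1 = 1·5^0
  c_2 = 3 = 3·5^0
Factor λ_0 = (1, 3)

((1, 3),)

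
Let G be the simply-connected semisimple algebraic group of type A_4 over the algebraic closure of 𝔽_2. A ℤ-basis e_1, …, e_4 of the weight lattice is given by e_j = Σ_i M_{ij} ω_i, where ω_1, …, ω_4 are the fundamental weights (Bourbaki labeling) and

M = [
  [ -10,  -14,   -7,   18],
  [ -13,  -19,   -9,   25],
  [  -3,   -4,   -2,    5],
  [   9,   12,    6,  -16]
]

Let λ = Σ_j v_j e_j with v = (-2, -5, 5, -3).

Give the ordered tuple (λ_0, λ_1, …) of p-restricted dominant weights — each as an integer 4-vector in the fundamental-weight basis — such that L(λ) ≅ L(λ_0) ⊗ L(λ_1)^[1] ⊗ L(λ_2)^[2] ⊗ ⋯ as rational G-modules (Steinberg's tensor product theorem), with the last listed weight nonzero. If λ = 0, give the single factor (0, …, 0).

((1, 1, 1, 0),)

In the fundamental-weight basis, λ has coordinates c = M·v (v = (-2, -5, 5, -3)):
  c_1 = (-10)·(-2) + (-14)·(-5) + (-7)·(5) + (18)·(-3) = 1
  c_2 = (-13)·(-2) + (-19)·(-5) + (-9)·(5) + (25)·(-3) = 1
  c_3 = (-3)·(-2) + (-4)·(-5) + (-2)·(5) + (5)·(-3) = 1
  c_4 = (9)·(-2) + (12)·(-5) + (6)·(5) + (-16)·(-3) = 0
Base-2 expansion of each c_i:
  c_1 = 1 = 1·2^0
  c_2 = 1 = 1·2^0
  c_3 = 1 = 1·2^0
  c_4 = 0
λ_0 = (1, 1, 1, 0)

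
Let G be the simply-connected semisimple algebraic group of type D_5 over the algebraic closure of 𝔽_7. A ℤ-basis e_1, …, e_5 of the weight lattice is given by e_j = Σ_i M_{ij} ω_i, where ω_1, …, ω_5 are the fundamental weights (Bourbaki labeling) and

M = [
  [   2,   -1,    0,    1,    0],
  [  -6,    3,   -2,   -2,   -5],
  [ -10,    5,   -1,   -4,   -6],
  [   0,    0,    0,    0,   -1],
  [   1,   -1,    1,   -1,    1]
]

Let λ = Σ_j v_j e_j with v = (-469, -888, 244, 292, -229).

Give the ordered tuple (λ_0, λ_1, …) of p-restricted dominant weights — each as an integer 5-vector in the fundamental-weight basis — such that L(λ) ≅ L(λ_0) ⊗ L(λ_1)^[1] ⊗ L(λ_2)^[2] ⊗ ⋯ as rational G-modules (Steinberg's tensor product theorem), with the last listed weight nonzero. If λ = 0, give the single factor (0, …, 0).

ω-coordinates c = M·v, v = (-469, -888, 244, 292, -229):
  c_1 = (2)·(-469) + (-1)·(-888) + (0)·(244) + (1)·(292) + (0)·(-229) = 242
  c_2 = (-6)·(-469) + (3)·(-888) + (-2)·(244) + (-2)·(292) + (-5)·(-229) = 223
  c_3 = (-10)·(-469) + (5)·(-888) + (-1)·(244) + (-4)·(292) + (-6)·(-229) = 212
  c_4 = (0)·(-469) + (0)·(-888) + (0)·(244) + (0)·(292) + (-1)·(-229) = 229
  c_5 = (1)·(-469) + (-1)·(-888) + (1)·(244) + (-1)·(292) + (1)·(-229) = 142
Base-7 expansion of each c_i:
  c_1 = 242 = 4·7^0 + 6·7^1 + 4·7^2
  c_2 = 223 = 6·7^0 + 3·7^1 + 4·7^2
  c_3 = 212 = 2·7^0 + 2·7^1 + 4·7^2
  c_4 = 229 = 5·7^0 + 4·7^1 + 4·7^2
  c_5 = 142 = 2·7^0 + 6·7^1 + 2·7^2
Factor λ_0 = (4, 6, 2, 5, 2)
Factor λ_1 = (6, 3, 2, 4, 6)
Factor λ_2 = (4, 4, 4, 4, 2)

((4, 6, 2, 5, 2), (6, 3, 2, 4, 6), (4, 4, 4, 4, 2))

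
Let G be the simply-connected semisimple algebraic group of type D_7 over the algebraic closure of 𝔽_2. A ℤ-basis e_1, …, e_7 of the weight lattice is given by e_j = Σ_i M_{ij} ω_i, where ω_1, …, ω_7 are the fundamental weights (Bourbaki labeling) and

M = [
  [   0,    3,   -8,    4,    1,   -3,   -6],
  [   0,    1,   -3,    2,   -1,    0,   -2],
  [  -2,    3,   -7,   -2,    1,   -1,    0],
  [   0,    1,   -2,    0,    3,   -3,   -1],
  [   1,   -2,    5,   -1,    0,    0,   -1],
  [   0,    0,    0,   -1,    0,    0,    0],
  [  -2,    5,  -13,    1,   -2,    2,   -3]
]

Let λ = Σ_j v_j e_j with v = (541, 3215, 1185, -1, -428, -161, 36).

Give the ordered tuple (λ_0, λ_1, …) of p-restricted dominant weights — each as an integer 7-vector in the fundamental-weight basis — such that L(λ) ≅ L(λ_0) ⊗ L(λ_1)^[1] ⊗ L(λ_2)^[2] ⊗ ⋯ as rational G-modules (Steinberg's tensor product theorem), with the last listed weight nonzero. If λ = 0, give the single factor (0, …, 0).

Change of basis e → ω: c = M·v where v = (541, 3215, 1185, -1, -428, -161, 36):
  c_1 = (0)·(541) + (3)·(3215) + (-8)·(1185) + (4)·(-1) + (1)·(-428) + (-3)·(-161) + (-6)·(36) = 0
  c_2 = (0)·(541) + (1)·(3215) + (-3)·(1185) + (2)·(-1) + (-1)·(-428) + (0)·(-161) + (-2)·(36) = 14
  c_3 = (-2)·(541) + (3)·(3215) + (-7)·(1185) + (-2)·(-1) + (1)·(-428) + (-1)·(-161) + (0)·(36) = 3
  c_4 = (0)·(541) + (1)·(3215) + (-2)·(1185) + (0)·(-1) + (3)·(-428) + (-3)·(-161) + (-1)·(36) = 8
  c_5 = (1)·(541) + (-2)·(3215) + (5)·(1185) + (-1)·(-1) + (0)·(-428) + (0)·(-161) + (-1)·(36) = 1
  c_6 = (0)·(541) + (0)·(3215) + (0)·(1185) + (-1)·(-1) + (0)·(-428) + (0)·(-161) + (0)·(36) = 1
  c_7 = (-2)·(541) + (5)·(3215) + (-13)·(1185) + (1)·(-1) + (-2)·(-428) + (2)·(-161) + (-3)·(36) = 13
p = 2; digits c_i = Σ_j d_{ij}·2^j, 0 ≤ d_{ij} < 2:
  c_1 = 0
  c_2 = 14 = 0·2^0 + 1·2^1 + 1·2^2 + 1·2^3
  c_3 = 3 = 1·2^0 + 1·2^1
  c_4 = 8 = 0·2^0 + 0·2^1 + 0·2^2 + 1·2^3
  c_5 = 1 = 1·2^0
  c_6 = 1 = 1·2^0
  c_7 = 13 = 1·2^0 + 0·2^1 + 1·2^2 + 1·2^3
λ_0 = (0, 0, 1, 0, 1, 1, 1)
λ_1 = (0, 1, 1, 0, 0, 0, 0)
λ_2 = (0, 1, 0, 0, 0, 0, 1)
λ_3 = (0, 1, 0, 1, 0, 0, 1)

((0, 0, 1, 0, 1, 1, 1), (0, 1, 1, 0, 0, 0, 0), (0, 1, 0, 0, 0, 0, 1), (0, 1, 0, 1, 0, 0, 1))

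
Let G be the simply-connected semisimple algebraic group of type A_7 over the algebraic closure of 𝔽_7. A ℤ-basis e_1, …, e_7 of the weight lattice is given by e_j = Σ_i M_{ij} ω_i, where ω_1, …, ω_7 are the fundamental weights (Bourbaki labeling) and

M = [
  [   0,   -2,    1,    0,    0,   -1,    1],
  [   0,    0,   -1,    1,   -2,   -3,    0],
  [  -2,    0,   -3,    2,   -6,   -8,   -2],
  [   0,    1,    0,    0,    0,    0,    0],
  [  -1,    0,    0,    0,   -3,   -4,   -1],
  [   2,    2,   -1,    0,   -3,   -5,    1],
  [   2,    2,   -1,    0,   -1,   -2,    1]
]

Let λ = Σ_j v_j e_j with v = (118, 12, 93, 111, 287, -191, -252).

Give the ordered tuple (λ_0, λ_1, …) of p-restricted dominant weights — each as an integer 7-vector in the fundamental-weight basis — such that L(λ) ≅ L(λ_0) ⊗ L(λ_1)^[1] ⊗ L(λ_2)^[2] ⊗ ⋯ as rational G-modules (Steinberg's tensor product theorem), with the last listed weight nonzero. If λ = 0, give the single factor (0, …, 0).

ω-coordinates c = M·v, v = (118, 12, 93, 111, 287, -191, -252):
  c_1 = (0)·(118) + (-2)·(12) + (1)·(93) + (0)·(111) + (0)·(287) + (-1)·(-191) + (1)·(-252) = 8
  c_2 = (0)·(118) + (0)·(12) + (-1)·(93) + (1)·(111) + (-2)·(287) + (-3)·(-191) + (0)·(-252) = 17
  c_3 = (-2)·(118) + (0)·(12) + (-3)·(93) + (2)·(111) + (-6)·(287) + (-8)·(-191) + (-2)·(-252) = 17
  c_4 = (0)·(118) + (1)·(12) + (0)·(93) + (0)·(111) + (0)·(287) + (0)·(-191) + (0)·(-252) = 12
  c_5 = (-1)·(118) + (0)·(12) + (0)·(93) + (0)·(111) + (-3)·(287) + (-4)·(-191) + (-1)·(-252) = 37
  c_6 = (2)·(118) + (2)·(12) + (-1)·(93) + (0)·(111) + (-3)·(287) + (-5)·(-191) + (1)·(-252) = 9
  c_7 = (2)·(118) + (2)·(12) + (-1)·(93) + (0)·(111) + (-1)·(287) + (-2)·(-191) + (1)·(-252) = 10
p = 7; digits c_i = Σ_j d_{ij}·7^j, 0 ≤ d_{ij} < 7:
  c_1 = 8 = 1·7^0 + 1·7^1
  c_2 = 17 = 3·7^0 + 2·7^1
  c_3 = 17 = 3·7^0 + 2·7^1
  c_4 = 12 = 5·7^0 + 1·7^1
  c_5 = 37 = 2·7^0 + 5·7^1
  c_6 = 9 = 2·7^0 + 1·7^1
  c_7 = 10 = 3·7^0 + 1·7^1
Factor λ_0 = (1, 3, 3, 5, 2, 2, 3)
Factor λ_1 = (1, 2, 2, 1, 5, 1, 1)

((1, 3, 3, 5, 2, 2, 3), (1, 2, 2, 1, 5, 1, 1))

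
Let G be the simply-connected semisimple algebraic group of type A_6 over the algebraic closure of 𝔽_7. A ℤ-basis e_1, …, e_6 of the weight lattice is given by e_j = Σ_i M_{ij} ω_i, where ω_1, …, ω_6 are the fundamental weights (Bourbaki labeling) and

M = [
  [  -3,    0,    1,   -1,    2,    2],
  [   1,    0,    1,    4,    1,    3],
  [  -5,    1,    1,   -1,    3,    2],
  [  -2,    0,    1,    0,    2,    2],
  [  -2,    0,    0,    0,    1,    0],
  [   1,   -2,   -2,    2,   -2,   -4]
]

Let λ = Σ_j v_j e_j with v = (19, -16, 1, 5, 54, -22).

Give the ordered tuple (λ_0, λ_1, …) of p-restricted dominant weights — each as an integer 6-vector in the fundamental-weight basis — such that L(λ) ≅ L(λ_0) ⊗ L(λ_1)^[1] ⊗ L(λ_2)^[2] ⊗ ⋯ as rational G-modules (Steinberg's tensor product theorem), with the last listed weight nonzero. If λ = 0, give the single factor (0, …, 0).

Compute c_i = Σ_j M_{ij} v_j with v = (19, -16, 1, 5, 54, -22):
  c_1 = (-3)·(19) + (0)·(-16) + 1·1 + (-1)·(5) + 2·54 + (2)·(-22) = 3
  c_2 = 1·19 + (0)·(-16) + 1·1 + 4·5 + 1·54 + (3)·(-22) = 28
  c_3 = (-5)·(19) + (1)·(-16) + 1·1 + (-1)·(5) + 3·54 + (2)·(-22) = 3
  c_4 = (-2)·(19) + (0)·(-16) + 1·1 + 0·5 + 2·54 + (2)·(-22) = 27
  c_5 = (-2)·(19) + (0)·(-16) + 0·1 + 0·5 + 1·54 + (0)·(-22) = 16
  c_6 = 1·19 + (-2)·(-16) + (-2)·(1) + 2·5 + (-2)·(54) + (-4)·(-22) = 39
p = 7; digits c_i = Σ_j d_{ij}·7^j, 0 ≤ d_{ij} < 7:
  c_1 = 3 = 3·7^0
  c_2 = 28 = 0·7^0 + 4·7^1
  c_3 = 3 = 3·7^0
  c_4 = 27 = 6·7^0 + 3·7^1
  c_5 = 16 = 2·7^0 + 2·7^1
  c_6 = 39 = 4·7^0 + 5·7^1
p-restricted factor λ_0 = (3, 0, 3, 6, 2, 4)
p-restricted factor λ_1 = (0, 4, 0, 3, 2, 5)

((3, 0, 3, 6, 2, 4), (0, 4, 0, 3, 2, 5))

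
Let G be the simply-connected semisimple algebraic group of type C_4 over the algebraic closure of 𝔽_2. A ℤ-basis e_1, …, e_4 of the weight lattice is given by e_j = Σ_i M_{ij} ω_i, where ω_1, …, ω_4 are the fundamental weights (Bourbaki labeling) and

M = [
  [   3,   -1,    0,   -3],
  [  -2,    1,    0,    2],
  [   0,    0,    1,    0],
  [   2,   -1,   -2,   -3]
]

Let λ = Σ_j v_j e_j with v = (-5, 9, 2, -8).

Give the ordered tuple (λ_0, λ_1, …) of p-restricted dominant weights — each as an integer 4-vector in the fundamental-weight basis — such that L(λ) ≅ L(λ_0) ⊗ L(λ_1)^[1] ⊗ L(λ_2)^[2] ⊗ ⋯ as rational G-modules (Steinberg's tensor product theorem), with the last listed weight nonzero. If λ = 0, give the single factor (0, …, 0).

Converting to the ω-basis (c_i = row i of M dotted with v = (-5, 9, 2, -8)):
  c_1 = (3)·(-5) + (-1)·(9) + (0)·(2) + (-3)·(-8) = 0
  c_2 = (-2)·(-5) + (1)·(9) + (0)·(2) + (2)·(-8) = 3
  c_3 = (0)·(-5) + (0)·(9) + (1)·(2) + (0)·(-8) = 2
  c_4 = (2)·(-5) + (-1)·(9) + (-2)·(2) + (-3)·(-8) = 1
Base-2 expansion of each c_i:
  c_1 = 0
  c_2 = 3 = 1·2^0 + 1·2^1
  c_3 = 2 = 0·2^0 + 1·2^1
  c_4 = 1 = 1·2^0
λ_0 = (0, 1, 0, 1)
λ_1 = (0, 1, 1, 0)

((0, 1, 0, 1), (0, 1, 1, 0))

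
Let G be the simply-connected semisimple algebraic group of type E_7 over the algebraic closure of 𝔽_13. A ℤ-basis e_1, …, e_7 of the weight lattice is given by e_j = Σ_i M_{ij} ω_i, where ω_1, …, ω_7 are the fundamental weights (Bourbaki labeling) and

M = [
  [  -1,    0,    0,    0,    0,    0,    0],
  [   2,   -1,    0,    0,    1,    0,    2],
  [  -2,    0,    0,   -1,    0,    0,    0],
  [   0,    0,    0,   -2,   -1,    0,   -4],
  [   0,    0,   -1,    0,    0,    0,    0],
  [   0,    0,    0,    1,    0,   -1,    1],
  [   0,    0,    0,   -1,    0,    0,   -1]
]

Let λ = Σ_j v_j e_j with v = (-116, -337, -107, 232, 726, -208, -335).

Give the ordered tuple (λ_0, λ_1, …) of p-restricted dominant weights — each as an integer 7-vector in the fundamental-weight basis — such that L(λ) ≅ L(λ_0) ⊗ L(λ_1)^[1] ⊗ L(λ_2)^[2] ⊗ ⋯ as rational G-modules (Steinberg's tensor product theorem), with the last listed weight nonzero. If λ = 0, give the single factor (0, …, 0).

((12, 5, 0, 7, 3, 1, 12), (8, 12, 0, 11, 8, 8, 7))

Change of basis e → ω: c = M·v where v = (-116, -337, -107, 232, 726, -208, -335):
  c_1 = -1*-116 + 0*-337 + 0*-107 + 0*232 + 0*726 + 0*-208 + 0*-335 = 116
  c_2 = 2*-116 + -1*-337 + 0*-107 + 0*232 + 1*726 + 0*-208 + 2*-335 = 161
  c_3 = -2*-116 + 0*-337 + 0*-107 + -1*232 + 0*726 + 0*-208 + 0*-335 = 0
  c_4 = 0*-116 + 0*-337 + 0*-107 + -2*232 + -1*726 + 0*-208 + -4*-335 = 150
  c_5 = 0*-116 + 0*-337 + -1*-107 + 0*232 + 0*726 + 0*-208 + 0*-335 = 107
  c_6 = 0*-116 + 0*-337 + 0*-107 + 1*232 + 0*726 + -1*-208 + 1*-335 = 105
  c_7 = 0*-116 + 0*-337 + 0*-107 + -1*232 + 0*726 + 0*-208 + -1*-335 = 103
Expand coordinatewise in base 13:
  c_1 = 116 = 12·13^0 + 8·13^1
  c_2 = 161 = 5·13^0 + 12·13^1
  c_3 = 0
  c_4 = 150 = 7·13^0 + 11·13^1
  c_5 = 107 = 3·13^0 + 8·13^1
  c_6 = 105 = 1·13^0 + 8·13^1
  c_7 = 103 = 12·13^0 + 7·13^1
λ_0 = (12, 5, 0, 7, 3, 1, 12)
λ_1 = (8, 12, 0, 11, 8, 8, 7)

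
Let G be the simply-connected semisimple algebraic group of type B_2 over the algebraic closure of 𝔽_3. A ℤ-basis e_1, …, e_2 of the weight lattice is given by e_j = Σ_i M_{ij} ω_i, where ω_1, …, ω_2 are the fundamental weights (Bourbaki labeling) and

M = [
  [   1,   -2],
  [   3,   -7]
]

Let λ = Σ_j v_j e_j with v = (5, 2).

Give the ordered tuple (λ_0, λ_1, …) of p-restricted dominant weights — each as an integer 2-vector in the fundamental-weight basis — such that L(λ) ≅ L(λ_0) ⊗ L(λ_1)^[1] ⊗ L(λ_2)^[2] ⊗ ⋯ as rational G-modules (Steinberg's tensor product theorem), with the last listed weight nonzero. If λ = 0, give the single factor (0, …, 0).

((1, 1),)

Converting to the ω-basis (c_i = row i of M dotted with v = (5, 2)):
  c_1 = 1·5 + (-2)·(2) = 1
  c_2 = 3·5 + (-7)·(2) = 1
Expand coordinatewise in base 3:
  c_1 = 1 = 1·3^0
  c_2 = 1 = 1·3^0
λ_0 = (1, 1)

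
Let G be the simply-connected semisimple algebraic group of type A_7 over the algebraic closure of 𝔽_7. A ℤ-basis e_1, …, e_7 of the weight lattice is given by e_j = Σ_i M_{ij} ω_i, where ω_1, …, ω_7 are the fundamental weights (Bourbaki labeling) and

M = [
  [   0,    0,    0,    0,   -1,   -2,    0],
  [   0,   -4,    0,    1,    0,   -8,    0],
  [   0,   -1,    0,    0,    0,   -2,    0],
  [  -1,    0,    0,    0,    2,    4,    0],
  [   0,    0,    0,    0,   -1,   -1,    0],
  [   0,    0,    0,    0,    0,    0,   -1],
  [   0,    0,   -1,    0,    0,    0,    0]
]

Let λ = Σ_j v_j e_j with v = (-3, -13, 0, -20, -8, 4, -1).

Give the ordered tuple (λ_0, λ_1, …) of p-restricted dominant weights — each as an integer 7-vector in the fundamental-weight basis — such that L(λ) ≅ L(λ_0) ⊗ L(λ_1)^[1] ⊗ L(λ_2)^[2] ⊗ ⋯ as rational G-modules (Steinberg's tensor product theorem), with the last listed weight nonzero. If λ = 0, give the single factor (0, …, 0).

In the fundamental-weight basis, λ has coordinates c = M·v (v = (-3, -13, 0, -20, -8, 4, -1)):
  c_1 = (0)·(-3) + (0)·(-13) + (0)·(0) + (0)·(-20) + (-1)·(-8) + (-2)·(4) + (0)·(-1) = 0
  c_2 = (0)·(-3) + (-4)·(-13) + (0)·(0) + (1)·(-20) + (0)·(-8) + (-8)·(4) + (0)·(-1) = 0
  c_3 = (0)·(-3) + (-1)·(-13) + (0)·(0) + (0)·(-20) + (0)·(-8) + (-2)·(4) + (0)·(-1) = 5
  c_4 = (-1)·(-3) + (0)·(-13) + (0)·(0) + (0)·(-20) + (2)·(-8) + (4)·(4) + (0)·(-1) = 3
  c_5 = (0)·(-3) + (0)·(-13) + (0)·(0) + (0)·(-20) + (-1)·(-8) + (-1)·(4) + (0)·(-1) = 4
  c_6 = (0)·(-3) + (0)·(-13) + (0)·(0) + (0)·(-20) + (0)·(-8) + (0)·(4) + (-1)·(-1) = 1
  c_7 = (0)·(-3) + (0)·(-13) + (-1)·(0) + (0)·(-20) + (0)·(-8) + (0)·(4) + (0)·(-1) = 0
Writing each c_i in base p = 7:
  c_1 = 0
  c_2 = 0
  c_3 = 5 = 5·7^0
  c_4 = 3 = 3·7^0
  c_5 = 4 = 4·7^0
  c_6 = 1 = 1·7^0
  c_7 = 0
λ_0 = (0, 0, 5, 3, 4, 1, 0)

((0, 0, 5, 3, 4, 1, 0),)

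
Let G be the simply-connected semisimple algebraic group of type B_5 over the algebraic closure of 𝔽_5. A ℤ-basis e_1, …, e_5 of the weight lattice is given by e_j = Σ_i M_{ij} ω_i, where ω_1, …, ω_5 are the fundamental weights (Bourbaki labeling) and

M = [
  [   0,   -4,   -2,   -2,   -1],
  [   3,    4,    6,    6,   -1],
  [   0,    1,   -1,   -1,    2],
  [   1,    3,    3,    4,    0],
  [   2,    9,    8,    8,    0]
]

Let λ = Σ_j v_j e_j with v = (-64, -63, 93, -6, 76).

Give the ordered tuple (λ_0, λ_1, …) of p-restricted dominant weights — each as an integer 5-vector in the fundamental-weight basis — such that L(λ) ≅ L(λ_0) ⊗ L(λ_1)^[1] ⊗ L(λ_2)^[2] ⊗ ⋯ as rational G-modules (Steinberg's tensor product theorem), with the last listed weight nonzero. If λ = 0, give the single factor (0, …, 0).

Change of basis e → ω: c = M·v where v = (-64, -63, 93, -6, 76):
  c_1 = 0*-64 + -4*-63 + -2*93 + -2*-6 + -1*76 = 2
  c_2 = 3*-64 + 4*-63 + 6*93 + 6*-6 + -1*76 = 2
  c_3 = 0*-64 + 1*-63 + -1*93 + -1*-6 + 2*76 = 2
  c_4 = 1*-64 + 3*-63 + 3*93 + 4*-6 + 0*76 = 2
  c_5 = 2*-64 + 9*-63 + 8*93 + 8*-6 + 0*76 = 1
p = 5; digits c_i = Σ_j d_{ij}·5^j, 0 ≤ d_{ij} < 5:
  c_1 = 2 = 2·5^0
  c_2 = 2 = 2·5^0
  c_3 = 2 = 2·5^0
  c_4 = 2 = 2·5^0
  c_5 = 1 = 1·5^0
p-restricted factor λ_0 = (2, 2, 2, 2, 1)

((2, 2, 2, 2, 1),)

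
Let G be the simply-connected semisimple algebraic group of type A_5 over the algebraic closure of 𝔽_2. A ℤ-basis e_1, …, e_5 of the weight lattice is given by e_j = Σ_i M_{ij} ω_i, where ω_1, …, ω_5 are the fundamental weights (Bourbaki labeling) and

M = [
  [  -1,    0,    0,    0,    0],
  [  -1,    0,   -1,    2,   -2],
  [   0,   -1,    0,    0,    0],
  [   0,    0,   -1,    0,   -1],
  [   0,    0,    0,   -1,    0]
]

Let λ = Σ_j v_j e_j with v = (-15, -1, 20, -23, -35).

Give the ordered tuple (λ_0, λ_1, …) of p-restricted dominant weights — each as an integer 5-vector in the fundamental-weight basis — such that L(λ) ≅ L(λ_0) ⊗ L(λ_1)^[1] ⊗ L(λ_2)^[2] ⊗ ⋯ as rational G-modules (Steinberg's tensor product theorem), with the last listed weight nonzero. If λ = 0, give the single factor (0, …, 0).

((1, 1, 1, 1, 1), (1, 1, 0, 1, 1), (1, 0, 0, 1, 1), (1, 0, 0, 1, 0), (0, 1, 0, 0, 1))

In the fundamental-weight basis, λ has coordinates c = M·v (v = (-15, -1, 20, -23, -35)):
  c_1 = -1*-15 + 0*-1 + 0*20 + 0*-23 + 0*-35 = 15
  c_2 = -1*-15 + 0*-1 + -1*20 + 2*-23 + -2*-35 = 19
  c_3 = 0*-15 + -1*-1 + 0*20 + 0*-23 + 0*-35 = 1
  c_4 = 0*-15 + 0*-1 + -1*20 + 0*-23 + -1*-35 = 15
  c_5 = 0*-15 + 0*-1 + 0*20 + -1*-23 + 0*-35 = 23
Expand coordinatewise in base 2:
  c_1 = 15 = 1·2^0 + 1·2^1 + 1·2^2 + 1·2^3
  c_2 = 19 = 1·2^0 + 1·2^1 + 0·2^2 + 0·2^3 + 1·2^4
  c_3 = 1 = 1·2^0
  c_4 = 15 = 1·2^0 + 1·2^1 + 1·2^2 + 1·2^3
  c_5 = 23 = 1·2^0 + 1·2^1 + 1·2^2 + 0·2^3 + 1·2^4
λ_0 = (1, 1, 1, 1, 1)
λ_1 = (1, 1, 0, 1, 1)
λ_2 = (1, 0, 0, 1, 1)
λ_3 = (1, 0, 0, 1, 0)
λ_4 = (0, 1, 0, 0, 1)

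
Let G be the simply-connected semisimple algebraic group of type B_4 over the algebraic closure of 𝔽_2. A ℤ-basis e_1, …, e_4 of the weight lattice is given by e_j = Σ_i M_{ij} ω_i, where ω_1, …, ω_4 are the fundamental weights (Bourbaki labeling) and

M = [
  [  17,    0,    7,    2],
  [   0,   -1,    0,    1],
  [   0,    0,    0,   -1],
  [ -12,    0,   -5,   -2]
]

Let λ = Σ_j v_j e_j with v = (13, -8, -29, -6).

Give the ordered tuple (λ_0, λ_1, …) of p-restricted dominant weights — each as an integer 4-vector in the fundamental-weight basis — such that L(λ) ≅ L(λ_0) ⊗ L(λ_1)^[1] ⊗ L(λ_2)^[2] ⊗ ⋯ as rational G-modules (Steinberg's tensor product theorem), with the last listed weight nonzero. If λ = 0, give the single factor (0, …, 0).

((0, 0, 0, 1), (1, 1, 1, 0), (1, 0, 1, 0))

Compute c_i = Σ_j M_{ij} v_j with v = (13, -8, -29, -6):
  c_1 = 17·13 + (0)·(-8) + (7)·(-29) + (2)·(-6) = 6
  c_2 = 0·13 + (-1)·(-8) + (0)·(-29) + (1)·(-6) = 2
  c_3 = 0·13 + (0)·(-8) + (0)·(-29) + (-1)·(-6) = 6
  c_4 = (-12)·(13) + (0)·(-8) + (-5)·(-29) + (-2)·(-6) = 1
p = 2; digits c_i = Σ_j d_{ij}·2^j, 0 ≤ d_{ij} < 2:
  c_1 = 6 = 0·2^0 + 1·2^1 + 1·2^2
  c_2 = 2 = 0·2^0 + 1·2^1
  c_3 = 6 = 0·2^0 + 1·2^1 + 1·2^2
  c_4 = 1 = 1·2^0
λ_0 = (0, 0, 0, 1)
λ_1 = (1, 1, 1, 0)
λ_2 = (1, 0, 1, 0)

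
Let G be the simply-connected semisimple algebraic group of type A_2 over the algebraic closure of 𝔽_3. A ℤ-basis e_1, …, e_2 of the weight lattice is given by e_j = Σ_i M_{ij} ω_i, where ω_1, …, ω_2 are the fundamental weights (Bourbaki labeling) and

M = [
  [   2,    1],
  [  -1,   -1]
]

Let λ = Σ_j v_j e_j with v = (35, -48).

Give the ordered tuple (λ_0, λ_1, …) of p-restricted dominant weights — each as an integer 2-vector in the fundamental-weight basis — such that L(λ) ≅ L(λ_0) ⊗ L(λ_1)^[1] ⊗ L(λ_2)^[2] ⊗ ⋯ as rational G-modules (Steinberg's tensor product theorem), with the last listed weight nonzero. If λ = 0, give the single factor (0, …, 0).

Compute c_i = Σ_j M_{ij} v_j with v = (35, -48):
  c_1 = 2·35 + (1)·(-48) = 22
  c_2 = (-1)·(35) + (-1)·(-48) = 13
Expand coordinatewise in base 3:
  c_1 = 22 = 1·3^0 + 1·3^1 + 2·3^2
  c_2 = 13 = 1·3^0 + 1·3^1 + 1·3^2
Factor λ_0 = (1, 1)
Factor λ_1 = (1, 1)
Factor λ_2 = (2, 1)

((1, 1), (1, 1), (2, 1))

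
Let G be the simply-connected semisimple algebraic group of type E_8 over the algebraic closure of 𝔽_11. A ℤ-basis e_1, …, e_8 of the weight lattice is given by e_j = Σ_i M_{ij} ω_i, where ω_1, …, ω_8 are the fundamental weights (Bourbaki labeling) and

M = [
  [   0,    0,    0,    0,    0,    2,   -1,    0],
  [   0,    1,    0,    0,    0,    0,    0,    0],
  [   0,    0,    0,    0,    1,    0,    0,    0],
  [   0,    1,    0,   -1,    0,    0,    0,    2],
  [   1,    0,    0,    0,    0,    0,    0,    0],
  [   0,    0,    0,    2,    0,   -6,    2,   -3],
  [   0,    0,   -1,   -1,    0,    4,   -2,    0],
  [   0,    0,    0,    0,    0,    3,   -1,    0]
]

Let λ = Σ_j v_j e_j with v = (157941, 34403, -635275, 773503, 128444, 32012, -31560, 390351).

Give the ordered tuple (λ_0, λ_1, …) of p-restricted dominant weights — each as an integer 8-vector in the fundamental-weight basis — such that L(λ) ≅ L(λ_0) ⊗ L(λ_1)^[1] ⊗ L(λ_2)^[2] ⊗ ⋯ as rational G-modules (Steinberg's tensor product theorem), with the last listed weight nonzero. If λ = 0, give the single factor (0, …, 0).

Compute c_i = Σ_j M_{ij} v_j with v = (157941, 34403, -635275, 773503, 128444, 32012, -31560, 390351):
  c_1 = 0·157941 + 0·34403 + (0)·(-635275) + 0·773503 + 0·128444 + 2·32012 + (-1)·(-31560) + 0·390351 = 95584
  c_2 = 0·157941 + 1·34403 + (0)·(-635275) + 0·773503 + 0·128444 + 0·32012 + (0)·(-31560) + 0·390351 = 34403
  c_3 = 0·157941 + 0·34403 + (0)·(-635275) + 0·773503 + 1·128444 + 0·32012 + (0)·(-31560) + 0·390351 = 128444
  c_4 = 0·157941 + 1·34403 + (0)·(-635275) + (-1)·(773503) + 0·128444 + 0·32012 + (0)·(-31560) + 2·390351 = 41602
  c_5 = 1·157941 + 0·34403 + (0)·(-635275) + 0·773503 + 0·128444 + 0·32012 + (0)·(-31560) + 0·390351 = 157941
  c_6 = 0·157941 + 0·34403 + (0)·(-635275) + 2·773503 + 0·128444 + (-6)·(32012) + (2)·(-31560) + (-3)·(390351) = 120761
  c_7 = 0·157941 + 0·34403 + (-1)·(-635275) + (-1)·(773503) + 0·128444 + 4·32012 + (-2)·(-31560) + 0·390351 = 52940
  c_8 = 0·157941 + 0·34403 + (0)·(-635275) + 0·773503 + 0·128444 + 3·32012 + (-1)·(-31560) + 0·390351 = 127596
Base-11 expansion of each c_i:
  c_1 = 95584 = 5·11^0 + 10·11^1 + 8·11^2 + 5·11^3 + 6·11^4
  c_2 = 34403 = 6·11^0 + 3·11^1 + 9·11^2 + 3·11^3 + 2·11^4
  c_3 = 128444 = 8·11^0 + 5·11^1 + 5·11^2 + 8·11^3 + 8·11^4
  c_4 = 41602 = 0·11^0 + 9·11^1 + 2·11^2 + 9·11^3 + 2·11^4
  c_5 = 157941 = 3·11^0 + 3·11^1 + 7·11^2 + 8·11^3 + 10·11^4
  c_6 = 120761 = 3·11^0 + 0·11^1 + 8·11^2 + 2·11^3 + 8·11^4
  c_7 = 52940 = 8·11^0 + 5·11^1 + 8·11^2 + 6·11^3 + 3·11^4
  c_8 = 127596 = 7·11^0 + 5·11^1 + 9·11^2 + 7·11^3 + 8·11^4
λ_0 = (5, 6, 8, 0, 3, 3, 8, 7)
λ_1 = (10, 3, 5, 9, 3, 0, 5, 5)
λ_2 = (8, 9, 5, 2, 7, 8, 8, 9)
λ_3 = (5, 3, 8, 9, 8, 2, 6, 7)
λ_4 = (6, 2, 8, 2, 10, 8, 3, 8)

((5, 6, 8, 0, 3, 3, 8, 7), (10, 3, 5, 9, 3, 0, 5, 5), (8, 9, 5, 2, 7, 8, 8, 9), (5, 3, 8, 9, 8, 2, 6, 7), (6, 2, 8, 2, 10, 8, 3, 8))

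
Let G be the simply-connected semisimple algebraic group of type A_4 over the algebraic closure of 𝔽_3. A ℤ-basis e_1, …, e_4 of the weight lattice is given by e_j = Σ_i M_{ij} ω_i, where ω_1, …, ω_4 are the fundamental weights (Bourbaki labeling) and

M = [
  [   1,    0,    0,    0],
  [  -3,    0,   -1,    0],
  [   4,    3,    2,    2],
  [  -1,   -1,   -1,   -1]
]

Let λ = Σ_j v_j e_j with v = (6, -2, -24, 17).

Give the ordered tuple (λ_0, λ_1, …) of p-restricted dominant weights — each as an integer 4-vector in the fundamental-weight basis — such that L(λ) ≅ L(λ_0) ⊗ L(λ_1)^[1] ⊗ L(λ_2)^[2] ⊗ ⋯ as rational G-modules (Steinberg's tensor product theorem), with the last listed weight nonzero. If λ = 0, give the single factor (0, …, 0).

In the fundamental-weight basis, λ has coordinates c = M·v (v = (6, -2, -24, 17)):
  c_1 = (1)·(6) + (0)·(-2) + (0)·(-24) + (0)·(17) = 6
  c_2 = (-3)·(6) + (0)·(-2) + (-1)·(-24) + (0)·(17) = 6
  c_3 = (4)·(6) + (3)·(-2) + (2)·(-24) + (2)·(17) = 4
  c_4 = (-1)·(6) + (-1)·(-2) + (-1)·(-24) + (-1)·(17) = 3
p = 3; digits c_i = Σ_j d_{ij}·3^j, 0 ≤ d_{ij} < 3:
  c_1 = 6 = 0·3^0 + 2·3^1
  c_2 = 6 = 0·3^0 + 2·3^1
  c_3 = 4 = 1·3^0 + 1·3^1
  c_4 = 3 = 0·3^0 + 1·3^1
p-restricted factor λ_0 = (0, 0, 1, 0)
p-restricted factor λ_1 = (2, 2, 1, 1)

((0, 0, 1, 0), (2, 2, 1, 1))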